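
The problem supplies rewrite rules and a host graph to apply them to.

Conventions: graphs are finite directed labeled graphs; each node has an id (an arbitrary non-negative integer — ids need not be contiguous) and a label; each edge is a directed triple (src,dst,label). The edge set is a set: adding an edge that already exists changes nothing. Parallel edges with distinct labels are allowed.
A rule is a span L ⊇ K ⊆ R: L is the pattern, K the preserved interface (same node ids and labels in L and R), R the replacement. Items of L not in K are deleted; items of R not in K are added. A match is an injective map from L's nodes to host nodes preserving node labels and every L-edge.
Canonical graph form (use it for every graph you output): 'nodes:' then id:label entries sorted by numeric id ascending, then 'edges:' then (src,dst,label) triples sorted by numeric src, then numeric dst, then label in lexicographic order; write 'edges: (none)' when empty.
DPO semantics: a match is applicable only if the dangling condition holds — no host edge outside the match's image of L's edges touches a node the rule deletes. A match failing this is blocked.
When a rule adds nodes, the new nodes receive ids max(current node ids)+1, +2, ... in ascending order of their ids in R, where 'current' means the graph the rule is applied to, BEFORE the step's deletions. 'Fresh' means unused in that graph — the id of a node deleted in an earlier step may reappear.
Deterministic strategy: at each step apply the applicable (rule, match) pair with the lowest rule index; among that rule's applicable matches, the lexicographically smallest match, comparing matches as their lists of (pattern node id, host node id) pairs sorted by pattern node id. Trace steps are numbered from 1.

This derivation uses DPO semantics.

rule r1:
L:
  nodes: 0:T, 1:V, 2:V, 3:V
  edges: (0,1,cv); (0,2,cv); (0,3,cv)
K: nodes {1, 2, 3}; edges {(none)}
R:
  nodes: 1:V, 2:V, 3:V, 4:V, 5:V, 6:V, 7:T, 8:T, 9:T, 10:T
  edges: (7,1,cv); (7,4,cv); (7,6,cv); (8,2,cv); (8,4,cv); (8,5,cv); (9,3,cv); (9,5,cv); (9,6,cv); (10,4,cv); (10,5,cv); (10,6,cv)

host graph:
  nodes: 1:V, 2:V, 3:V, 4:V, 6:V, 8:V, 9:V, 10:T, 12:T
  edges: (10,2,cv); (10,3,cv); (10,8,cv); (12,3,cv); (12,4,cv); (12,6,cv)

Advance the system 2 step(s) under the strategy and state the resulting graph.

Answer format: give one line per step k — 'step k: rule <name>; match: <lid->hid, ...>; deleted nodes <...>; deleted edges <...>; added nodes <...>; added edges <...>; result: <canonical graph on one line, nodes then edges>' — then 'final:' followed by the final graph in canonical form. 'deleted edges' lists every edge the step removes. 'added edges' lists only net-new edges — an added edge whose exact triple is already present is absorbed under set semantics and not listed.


step 1: rule r1; match: 0->10, 1->2, 2->3, 3->8; deleted nodes 10; deleted edges (10,2,cv); (10,3,cv); (10,8,cv); added nodes 13, 14, 15, 16, 17, 18, 19; added edges (16,2,cv); (16,13,cv); (16,15,cv); (17,3,cv); (17,13,cv); (17,14,cv); (18,8,cv); (18,14,cv); (18,15,cv); (19,13,cv); (19,14,cv); (19,15,cv); result: nodes: 1:V, 2:V, 3:V, 4:V, 6:V, 8:V, 9:V, 12:T, 13:V, 14:V, 15:V, 16:T, 17:T, 18:T, 19:T edges: (12,3,cv); (12,4,cv); (12,6,cv); (16,2,cv); (16,13,cv); (16,15,cv); (17,3,cv); (17,13,cv); (17,14,cv); (18,8,cv); (18,14,cv); (18,15,cv); (19,13,cv); (19,14,cv); (19,15,cv)
step 2: rule r1; match: 0->12, 1->3, 2->4, 3->6; deleted nodes 12; deleted edges (12,3,cv); (12,4,cv); (12,6,cv); added nodes 20, 21, 22, 23, 24, 25, 26; added edges (23,3,cv); (23,20,cv); (23,22,cv); (24,4,cv); (24,20,cv); (24,21,cv); (25,6,cv); (25,21,cv); (25,22,cv); (26,20,cv); (26,21,cv); (26,22,cv); result: nodes: 1:V, 2:V, 3:V, 4:V, 6:V, 8:V, 9:V, 13:V, 14:V, 15:V, 16:T, 17:T, 18:T, 19:T, 20:V, 21:V, 22:V, 23:T, 24:T, 25:T, 26:T edges: (16,2,cv); (16,13,cv); (16,15,cv); (17,3,cv); (17,13,cv); (17,14,cv); (18,8,cv); (18,14,cv); (18,15,cv); (19,13,cv); (19,14,cv); (19,15,cv); (23,3,cv); (23,20,cv); (23,22,cv); (24,4,cv); (24,20,cv); (24,21,cv); (25,6,cv); (25,21,cv); (25,22,cv); (26,20,cv); (26,21,cv); (26,22,cv)
final:
nodes: 1:V, 2:V, 3:V, 4:V, 6:V, 8:V, 9:V, 13:V, 14:V, 15:V, 16:T, 17:T, 18:T, 19:T, 20:V, 21:V, 22:V, 23:T, 24:T, 25:T, 26:T
edges: (16,2,cv); (16,13,cv); (16,15,cv); (17,3,cv); (17,13,cv); (17,14,cv); (18,8,cv); (18,14,cv); (18,15,cv); (19,13,cv); (19,14,cv); (19,15,cv); (23,3,cv); (23,20,cv); (23,22,cv); (24,4,cv); (24,20,cv); (24,21,cv); (25,6,cv); (25,21,cv); (25,22,cv); (26,20,cv); (26,21,cv); (26,22,cv)


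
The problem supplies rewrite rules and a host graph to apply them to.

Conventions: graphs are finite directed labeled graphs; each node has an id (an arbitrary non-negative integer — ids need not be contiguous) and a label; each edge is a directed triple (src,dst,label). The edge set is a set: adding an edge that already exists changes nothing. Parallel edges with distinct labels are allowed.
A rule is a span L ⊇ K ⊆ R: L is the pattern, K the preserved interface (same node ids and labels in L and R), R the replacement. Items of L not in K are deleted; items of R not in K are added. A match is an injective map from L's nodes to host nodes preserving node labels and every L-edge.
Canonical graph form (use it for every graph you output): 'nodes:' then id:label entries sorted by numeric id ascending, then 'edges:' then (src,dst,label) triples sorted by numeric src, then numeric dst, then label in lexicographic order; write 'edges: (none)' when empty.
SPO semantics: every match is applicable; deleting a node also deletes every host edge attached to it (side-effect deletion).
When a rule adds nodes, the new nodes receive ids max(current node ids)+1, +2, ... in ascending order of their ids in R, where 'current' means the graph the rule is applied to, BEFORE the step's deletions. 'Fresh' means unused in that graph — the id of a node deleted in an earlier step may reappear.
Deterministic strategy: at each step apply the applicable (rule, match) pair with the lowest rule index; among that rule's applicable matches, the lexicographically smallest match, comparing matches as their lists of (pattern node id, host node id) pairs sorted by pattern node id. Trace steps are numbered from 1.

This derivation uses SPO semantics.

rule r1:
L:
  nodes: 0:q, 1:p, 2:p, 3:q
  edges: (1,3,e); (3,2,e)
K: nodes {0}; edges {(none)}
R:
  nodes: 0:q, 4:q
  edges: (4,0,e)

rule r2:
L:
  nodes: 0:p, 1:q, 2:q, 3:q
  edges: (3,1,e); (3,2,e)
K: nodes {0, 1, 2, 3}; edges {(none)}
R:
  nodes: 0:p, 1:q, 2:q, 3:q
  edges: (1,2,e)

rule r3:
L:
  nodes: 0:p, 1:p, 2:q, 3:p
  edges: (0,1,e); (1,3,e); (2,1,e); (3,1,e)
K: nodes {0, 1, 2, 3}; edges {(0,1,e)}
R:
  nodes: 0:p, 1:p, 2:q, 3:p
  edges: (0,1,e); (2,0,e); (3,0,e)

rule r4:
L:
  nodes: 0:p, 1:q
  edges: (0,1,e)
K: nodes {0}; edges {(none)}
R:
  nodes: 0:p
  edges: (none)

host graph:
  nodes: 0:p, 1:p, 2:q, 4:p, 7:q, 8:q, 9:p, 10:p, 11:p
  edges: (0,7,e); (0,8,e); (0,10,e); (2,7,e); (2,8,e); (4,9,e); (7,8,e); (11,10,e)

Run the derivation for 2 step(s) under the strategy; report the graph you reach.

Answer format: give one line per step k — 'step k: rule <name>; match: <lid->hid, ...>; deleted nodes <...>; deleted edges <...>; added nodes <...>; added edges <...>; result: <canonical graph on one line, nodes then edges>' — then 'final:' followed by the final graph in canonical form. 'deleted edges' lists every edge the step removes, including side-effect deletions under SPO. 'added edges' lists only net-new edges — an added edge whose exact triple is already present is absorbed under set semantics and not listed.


step 1: rule r2; match: 0->0, 1->7, 2->8, 3->2; deleted nodes (none); deleted edges (2,7,e); (2,8,e); added nodes (none); added edges (none); result: nodes: 0:p, 1:p, 2:q, 4:p, 7:q, 8:q, 9:p, 10:p, 11:p edges: (0,7,e); (0,8,e); (0,10,e); (4,9,e); (7,8,e); (11,10,e)
step 2: rule r4; match: 0->0, 1->7; deleted nodes 7; deleted edges (0,7,e); (7,8,e); added nodes (none); added edges (none); result: nodes: 0:p, 1:p, 2:q, 4:p, 8:q, 9:p, 10:p, 11:p edges: (0,8,e); (0,10,e); (4,9,e); (11,10,e)
final:
nodes: 0:p, 1:p, 2:q, 4:p, 8:q, 9:p, 10:p, 11:p
edges: (0,8,e); (0,10,e); (4,9,e); (11,10,e)


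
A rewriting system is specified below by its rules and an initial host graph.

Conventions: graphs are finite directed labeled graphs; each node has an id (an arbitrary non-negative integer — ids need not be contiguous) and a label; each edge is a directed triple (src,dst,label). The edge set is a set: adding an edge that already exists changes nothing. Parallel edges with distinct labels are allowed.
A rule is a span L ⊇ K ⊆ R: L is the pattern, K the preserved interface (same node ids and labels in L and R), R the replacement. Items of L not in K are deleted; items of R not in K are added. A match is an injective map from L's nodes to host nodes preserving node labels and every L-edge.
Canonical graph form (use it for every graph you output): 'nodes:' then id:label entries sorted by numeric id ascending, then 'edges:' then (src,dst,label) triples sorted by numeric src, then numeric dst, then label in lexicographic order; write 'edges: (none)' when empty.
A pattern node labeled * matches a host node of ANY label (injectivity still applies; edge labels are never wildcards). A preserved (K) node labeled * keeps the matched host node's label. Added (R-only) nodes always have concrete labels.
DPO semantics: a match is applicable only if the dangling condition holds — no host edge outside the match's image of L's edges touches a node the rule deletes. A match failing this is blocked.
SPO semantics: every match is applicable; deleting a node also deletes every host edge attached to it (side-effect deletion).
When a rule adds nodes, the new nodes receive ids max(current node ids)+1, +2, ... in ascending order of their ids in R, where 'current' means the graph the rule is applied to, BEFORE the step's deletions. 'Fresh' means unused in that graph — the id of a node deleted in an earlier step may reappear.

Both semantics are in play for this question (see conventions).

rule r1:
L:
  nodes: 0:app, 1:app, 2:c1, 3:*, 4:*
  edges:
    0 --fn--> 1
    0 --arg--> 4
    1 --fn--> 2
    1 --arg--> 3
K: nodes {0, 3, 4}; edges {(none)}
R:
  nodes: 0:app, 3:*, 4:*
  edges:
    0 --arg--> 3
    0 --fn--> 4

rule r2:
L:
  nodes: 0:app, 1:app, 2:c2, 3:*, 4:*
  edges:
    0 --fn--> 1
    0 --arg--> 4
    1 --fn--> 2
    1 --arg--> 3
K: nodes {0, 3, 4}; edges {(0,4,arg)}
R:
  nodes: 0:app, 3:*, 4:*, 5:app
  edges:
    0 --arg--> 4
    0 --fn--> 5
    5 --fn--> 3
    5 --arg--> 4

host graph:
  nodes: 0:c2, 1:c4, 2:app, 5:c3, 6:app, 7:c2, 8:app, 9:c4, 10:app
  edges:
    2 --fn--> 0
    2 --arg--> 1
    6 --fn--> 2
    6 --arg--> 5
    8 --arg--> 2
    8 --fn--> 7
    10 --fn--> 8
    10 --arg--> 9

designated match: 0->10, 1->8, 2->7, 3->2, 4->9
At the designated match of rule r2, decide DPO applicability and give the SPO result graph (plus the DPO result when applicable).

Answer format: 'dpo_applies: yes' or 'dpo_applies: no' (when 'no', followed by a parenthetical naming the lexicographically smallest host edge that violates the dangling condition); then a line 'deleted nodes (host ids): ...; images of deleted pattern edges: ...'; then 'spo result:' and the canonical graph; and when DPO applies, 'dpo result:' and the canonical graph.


dpo_applies: yes
deleted nodes (host ids): 7, 8; images of deleted pattern edges: (8,2,arg); (8,7,fn); (10,8,fn)
spo result:
nodes: 0:c2, 1:c4, 2:app, 5:c3, 6:app, 9:c4, 10:app, 11:app
edges: (2,0,fn); (2,1,arg); (6,2,fn); (6,5,arg); (10,9,arg); (10,11,fn); (11,2,fn); (11,9,arg)
dpo result:
nodes: 0:c2, 1:c4, 2:app, 5:c3, 6:app, 9:c4, 10:app, 11:app
edges: (2,0,fn); (2,1,arg); (6,2,fn); (6,5,arg); (10,9,arg); (10,11,fn); (11,2,fn); (11,9,arg)


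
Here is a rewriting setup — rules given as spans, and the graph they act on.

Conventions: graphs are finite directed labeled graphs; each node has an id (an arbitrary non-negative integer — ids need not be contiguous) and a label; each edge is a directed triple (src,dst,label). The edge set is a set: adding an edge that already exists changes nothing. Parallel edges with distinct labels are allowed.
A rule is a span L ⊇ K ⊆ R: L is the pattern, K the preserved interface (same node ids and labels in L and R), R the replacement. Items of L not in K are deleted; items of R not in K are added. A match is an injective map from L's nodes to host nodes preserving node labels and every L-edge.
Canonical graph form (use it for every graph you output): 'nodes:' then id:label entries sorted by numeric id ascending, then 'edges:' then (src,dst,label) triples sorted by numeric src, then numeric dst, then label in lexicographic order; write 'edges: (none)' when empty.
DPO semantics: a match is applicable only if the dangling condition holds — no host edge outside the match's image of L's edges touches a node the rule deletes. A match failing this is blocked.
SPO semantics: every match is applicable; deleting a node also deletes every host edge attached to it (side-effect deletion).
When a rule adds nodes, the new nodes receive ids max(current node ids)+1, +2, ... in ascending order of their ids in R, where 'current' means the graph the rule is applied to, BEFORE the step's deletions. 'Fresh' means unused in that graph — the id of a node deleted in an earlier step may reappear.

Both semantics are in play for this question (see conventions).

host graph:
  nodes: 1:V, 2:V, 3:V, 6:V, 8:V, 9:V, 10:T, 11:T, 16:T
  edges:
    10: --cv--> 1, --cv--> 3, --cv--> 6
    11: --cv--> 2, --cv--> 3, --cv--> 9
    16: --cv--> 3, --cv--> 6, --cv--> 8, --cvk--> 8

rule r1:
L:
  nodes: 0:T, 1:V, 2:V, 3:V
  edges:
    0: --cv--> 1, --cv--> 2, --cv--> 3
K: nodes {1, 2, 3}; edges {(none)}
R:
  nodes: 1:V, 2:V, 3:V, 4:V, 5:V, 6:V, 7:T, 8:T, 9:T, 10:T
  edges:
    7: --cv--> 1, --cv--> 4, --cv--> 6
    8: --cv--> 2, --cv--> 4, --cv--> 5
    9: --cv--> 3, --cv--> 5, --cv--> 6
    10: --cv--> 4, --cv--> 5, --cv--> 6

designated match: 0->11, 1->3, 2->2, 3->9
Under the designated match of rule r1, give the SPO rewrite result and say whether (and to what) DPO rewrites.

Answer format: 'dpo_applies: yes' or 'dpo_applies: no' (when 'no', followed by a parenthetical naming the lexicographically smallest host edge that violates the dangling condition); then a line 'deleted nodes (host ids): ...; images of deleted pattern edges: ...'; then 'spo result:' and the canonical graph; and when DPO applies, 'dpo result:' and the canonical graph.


dpo_applies: yes
deleted nodes (host ids): 11; images of deleted pattern edges: (11,2,cv); (11,3,cv); (11,9,cv)
spo result:
nodes: 1:V, 2:V, 3:V, 6:V, 8:V, 9:V, 10:T, 16:T, 17:V, 18:V, 19:V, 20:T, 21:T, 22:T, 23:T
edges: (10,1,cv); (10,3,cv); (10,6,cv); (16,3,cv); (16,6,cv); (16,8,cv); (16,8,cvk); (20,3,cv); (20,17,cv); (20,19,cv); (21,2,cv); (21,17,cv); (21,18,cv); (22,9,cv); (22,18,cv); (22,19,cv); (23,17,cv); (23,18,cv); (23,19,cv)
dpo result:
nodes: 1:V, 2:V, 3:V, 6:V, 8:V, 9:V, 10:T, 16:T, 17:V, 18:V, 19:V, 20:T, 21:T, 22:T, 23:T
edges: (10,1,cv); (10,3,cv); (10,6,cv); (16,3,cv); (16,6,cv); (16,8,cv); (16,8,cvk); (20,3,cv); (20,17,cv); (20,19,cv); (21,2,cv); (21,17,cv); (21,18,cv); (22,9,cv); (22,18,cv); (22,19,cv); (23,17,cv); (23,18,cv); (23,19,cv)


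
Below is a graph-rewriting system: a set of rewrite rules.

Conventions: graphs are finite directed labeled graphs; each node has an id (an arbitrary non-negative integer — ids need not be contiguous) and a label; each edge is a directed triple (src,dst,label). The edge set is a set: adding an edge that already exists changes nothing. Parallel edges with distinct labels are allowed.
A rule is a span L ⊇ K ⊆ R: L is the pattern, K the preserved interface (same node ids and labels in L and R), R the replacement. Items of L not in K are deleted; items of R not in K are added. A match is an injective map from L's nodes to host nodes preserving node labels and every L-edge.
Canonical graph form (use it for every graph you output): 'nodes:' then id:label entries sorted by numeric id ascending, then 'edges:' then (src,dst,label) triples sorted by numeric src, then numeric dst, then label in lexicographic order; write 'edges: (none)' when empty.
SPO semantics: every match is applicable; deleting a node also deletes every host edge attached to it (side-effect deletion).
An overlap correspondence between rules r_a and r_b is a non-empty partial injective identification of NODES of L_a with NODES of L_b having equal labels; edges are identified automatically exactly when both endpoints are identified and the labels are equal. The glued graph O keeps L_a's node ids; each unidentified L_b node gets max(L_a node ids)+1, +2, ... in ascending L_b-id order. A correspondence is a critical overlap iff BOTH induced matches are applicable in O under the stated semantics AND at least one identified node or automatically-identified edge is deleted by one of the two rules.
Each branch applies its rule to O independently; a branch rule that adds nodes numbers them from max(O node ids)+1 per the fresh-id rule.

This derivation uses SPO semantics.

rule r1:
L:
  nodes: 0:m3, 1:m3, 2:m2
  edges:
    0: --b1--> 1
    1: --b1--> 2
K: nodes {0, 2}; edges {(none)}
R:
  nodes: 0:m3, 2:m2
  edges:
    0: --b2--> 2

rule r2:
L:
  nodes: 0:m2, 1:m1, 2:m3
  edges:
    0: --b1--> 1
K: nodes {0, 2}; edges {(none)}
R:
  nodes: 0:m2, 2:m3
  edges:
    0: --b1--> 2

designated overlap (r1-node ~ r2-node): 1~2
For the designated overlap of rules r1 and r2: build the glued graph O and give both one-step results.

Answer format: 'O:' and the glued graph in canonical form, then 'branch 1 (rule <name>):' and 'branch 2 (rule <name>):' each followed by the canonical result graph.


O:
nodes: 0:m3, 1:m3, 2:m2, 3:m2, 4:m1
edges: (0,1,b1); (1,2,b1); (3,4,b1)
branch 1 (rule r1):
nodes: 0:m3, 2:m2, 3:m2, 4:m1
edges: (0,2,b2); (3,4,b1)
branch 2 (rule r2):
nodes: 0:m3, 1:m3, 2:m2, 3:m2
edges: (0,1,b1); (1,2,b1); (3,1,b1)


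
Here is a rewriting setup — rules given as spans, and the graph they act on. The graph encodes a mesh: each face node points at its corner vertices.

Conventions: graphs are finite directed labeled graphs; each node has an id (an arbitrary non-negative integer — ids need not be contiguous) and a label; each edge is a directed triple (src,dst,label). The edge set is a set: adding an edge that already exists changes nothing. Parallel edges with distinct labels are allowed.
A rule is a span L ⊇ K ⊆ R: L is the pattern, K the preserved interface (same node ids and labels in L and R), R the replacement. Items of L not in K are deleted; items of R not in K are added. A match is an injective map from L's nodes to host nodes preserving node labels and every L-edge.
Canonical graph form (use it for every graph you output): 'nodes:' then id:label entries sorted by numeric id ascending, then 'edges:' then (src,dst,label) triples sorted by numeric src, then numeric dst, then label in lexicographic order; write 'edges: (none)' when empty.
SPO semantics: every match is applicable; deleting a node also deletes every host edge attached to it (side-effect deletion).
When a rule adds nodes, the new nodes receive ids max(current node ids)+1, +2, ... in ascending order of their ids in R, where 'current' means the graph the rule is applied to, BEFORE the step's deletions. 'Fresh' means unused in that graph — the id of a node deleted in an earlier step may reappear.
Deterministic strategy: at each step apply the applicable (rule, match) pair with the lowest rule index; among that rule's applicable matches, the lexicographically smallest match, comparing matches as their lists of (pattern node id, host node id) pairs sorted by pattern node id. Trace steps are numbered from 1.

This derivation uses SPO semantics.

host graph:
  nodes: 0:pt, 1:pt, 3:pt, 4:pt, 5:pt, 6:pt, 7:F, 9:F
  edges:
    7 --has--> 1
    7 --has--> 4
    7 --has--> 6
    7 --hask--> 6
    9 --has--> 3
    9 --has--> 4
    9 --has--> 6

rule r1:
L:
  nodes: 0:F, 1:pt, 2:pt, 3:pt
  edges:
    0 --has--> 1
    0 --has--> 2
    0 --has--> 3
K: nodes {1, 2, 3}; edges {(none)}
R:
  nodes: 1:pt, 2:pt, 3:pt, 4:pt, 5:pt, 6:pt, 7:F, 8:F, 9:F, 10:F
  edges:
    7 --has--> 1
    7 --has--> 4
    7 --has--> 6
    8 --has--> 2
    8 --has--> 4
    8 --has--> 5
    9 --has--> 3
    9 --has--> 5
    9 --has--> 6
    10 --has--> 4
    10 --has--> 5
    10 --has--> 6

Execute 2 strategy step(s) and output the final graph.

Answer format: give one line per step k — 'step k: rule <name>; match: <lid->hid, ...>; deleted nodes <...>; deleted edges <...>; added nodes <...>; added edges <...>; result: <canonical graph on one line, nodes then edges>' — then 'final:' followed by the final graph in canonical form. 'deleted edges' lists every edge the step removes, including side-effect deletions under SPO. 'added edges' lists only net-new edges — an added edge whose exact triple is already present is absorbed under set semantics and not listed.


step 1: rule r1; match: 0->7, 1->1, 2->4, 3->6; deleted nodes 7; deleted edges (7,1,has); (7,4,has); (7,6,has); (7,6,hask); added nodes 10, 11, 12, 13, 14, 15, 16; added edges (13,1,has); (13,10,has); (13,12,has); (14,4,has); (14,10,has); (14,11,has); (15,6,has); (15,11,has); (15,12,has); (16,10,has); (16,11,has); (16,12,has); result: nodes: 0:pt, 1:pt, 3:pt, 4:pt, 5:pt, 6:pt, 9:F, 10:pt, 11:pt, 12:pt, 13:F, 14:F, 15:F, 16:F edges: (9,3,has); (9,4,has); (9,6,has); (13,1,has); (13,10,has); (13,12,has); (14,4,has); (14,10,has); (14,11,has); (15,6,has); (15,11,has); (15,12,has); (16,10,has); (16,11,has); (16,12,has)
step 2: rule r1; match: 0->9, 1->3, 2->4, 3->6; deleted nodes 9; deleted edges (9,3,has); (9,4,has); (9,6,has); added nodes 17, 18, 19, 20, 21, 22, 23; added edges (20,3,has); (20,17,has); (20,19,has); (21,4,has); (21,17,has); (21,18,has); (22,6,has); (22,18,has); (22,19,has); (23,17,has); (23,18,has); (23,19,has); result: nodes: 0:pt, 1:pt, 3:pt, 4:pt, 5:pt, 6:pt, 10:pt, 11:pt, 12:pt, 13:F, 14:F, 15:F, 16:F, 17:pt, 18:pt, 19:pt, 20:F, 21:F, 22:F, 23:F edges: (13,1,has); (13,10,has); (13,12,has); (14,4,has); (14,10,has); (14,11,has); (15,6,has); (15,11,has); (15,12,has); (16,10,has); (16,11,has); (16,12,has); (20,3,has); (20,17,has); (20,19,has); (21,4,has); (21,17,has); (21,18,has); (22,6,has); (22,18,has); (22,19,has); (23,17,has); (23,18,has); (23,19,has)
final:
nodes: 0:pt, 1:pt, 3:pt, 4:pt, 5:pt, 6:pt, 10:pt, 11:pt, 12:pt, 13:F, 14:F, 15:F, 16:F, 17:pt, 18:pt, 19:pt, 20:F, 21:F, 22:F, 23:F
edges: (13,1,has); (13,10,has); (13,12,has); (14,4,has); (14,10,has); (14,11,has); (15,6,has); (15,11,has); (15,12,has); (16,10,has); (16,11,has); (16,12,has); (20,3,has); (20,17,has); (20,19,has); (21,4,has); (21,17,has); (21,18,has); (22,6,has); (22,18,has); (22,19,has); (23,17,has); (23,18,has); (23,19,has)


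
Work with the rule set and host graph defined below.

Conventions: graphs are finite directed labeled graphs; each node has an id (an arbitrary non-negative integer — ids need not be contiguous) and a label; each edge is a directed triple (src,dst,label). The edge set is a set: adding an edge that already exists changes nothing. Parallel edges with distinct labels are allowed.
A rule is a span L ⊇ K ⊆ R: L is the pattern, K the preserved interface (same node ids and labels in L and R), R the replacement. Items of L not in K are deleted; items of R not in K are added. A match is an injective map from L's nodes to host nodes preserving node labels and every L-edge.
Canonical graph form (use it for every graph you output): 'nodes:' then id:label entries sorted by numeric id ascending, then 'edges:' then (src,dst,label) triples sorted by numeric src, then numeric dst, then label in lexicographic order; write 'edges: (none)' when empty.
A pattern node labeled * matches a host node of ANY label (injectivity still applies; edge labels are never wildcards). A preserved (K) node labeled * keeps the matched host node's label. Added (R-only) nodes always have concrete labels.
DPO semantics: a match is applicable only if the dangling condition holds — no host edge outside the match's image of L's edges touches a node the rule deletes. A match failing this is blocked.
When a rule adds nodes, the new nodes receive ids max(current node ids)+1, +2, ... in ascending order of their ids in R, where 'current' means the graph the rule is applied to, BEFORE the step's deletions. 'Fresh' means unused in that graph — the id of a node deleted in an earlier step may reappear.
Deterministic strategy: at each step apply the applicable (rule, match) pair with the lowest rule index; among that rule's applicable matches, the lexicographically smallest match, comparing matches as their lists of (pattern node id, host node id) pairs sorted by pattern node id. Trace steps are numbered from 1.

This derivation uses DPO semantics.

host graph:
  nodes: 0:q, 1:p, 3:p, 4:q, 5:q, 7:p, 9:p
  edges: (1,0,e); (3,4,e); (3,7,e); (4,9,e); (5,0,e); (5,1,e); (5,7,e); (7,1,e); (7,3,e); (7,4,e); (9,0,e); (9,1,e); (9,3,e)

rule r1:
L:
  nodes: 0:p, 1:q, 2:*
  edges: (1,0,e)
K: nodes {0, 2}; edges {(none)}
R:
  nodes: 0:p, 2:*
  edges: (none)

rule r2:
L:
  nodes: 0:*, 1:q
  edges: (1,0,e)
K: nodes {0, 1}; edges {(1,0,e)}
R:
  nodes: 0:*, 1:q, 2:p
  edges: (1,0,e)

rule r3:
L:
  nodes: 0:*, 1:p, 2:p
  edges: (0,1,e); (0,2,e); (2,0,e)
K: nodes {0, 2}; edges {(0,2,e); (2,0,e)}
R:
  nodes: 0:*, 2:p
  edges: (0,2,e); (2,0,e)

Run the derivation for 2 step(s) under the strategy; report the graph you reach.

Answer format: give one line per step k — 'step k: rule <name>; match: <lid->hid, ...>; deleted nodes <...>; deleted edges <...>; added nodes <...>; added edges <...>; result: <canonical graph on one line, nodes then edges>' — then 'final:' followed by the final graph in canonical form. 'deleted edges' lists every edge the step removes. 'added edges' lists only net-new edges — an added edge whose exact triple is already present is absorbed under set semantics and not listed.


step 1: rule r2; match: 0->0, 1->5; deleted nodes (none); deleted edges (none); added nodes 10; added edges (none); result: nodes: 0:q, 1:p, 3:p, 4:q, 5:q, 7:p, 9:p, 10:p edges: (1,0,e); (3,4,e); (3,7,e); (4,9,e); (5,0,e); (5,1,e); (5,7,e); (7,1,e); (7,3,e); (7,4,e); (9,0,e); (9,1,e); (9,3,e)
step 2: rule r2; match: 0->0, 1->5; deleted nodes (none); deleted edges (none); added nodes 11; added edges (none); result: nodes: 0:q, 1:p, 3:p, 4:q, 5:q, 7:p, 9:p, 10:p, 11:p edges: (1,0,e); (3,4,e); (3,7,e); (4,9,e); (5,0,e); (5,1,e); (5,7,e); (7,1,e); (7,3,e); (7,4,e); (9,0,e); (9,1,e); (9,3,e)
final:
nodes: 0:q, 1:p, 3:p, 4:q, 5:q, 7:p, 9:p, 10:p, 11:p
edges: (1,0,e); (3,4,e); (3,7,e); (4,9,e); (5,0,e); (5,1,e); (5,7,e); (7,1,e); (7,3,e); (7,4,e); (9,0,e); (9,1,e); (9,3,e)


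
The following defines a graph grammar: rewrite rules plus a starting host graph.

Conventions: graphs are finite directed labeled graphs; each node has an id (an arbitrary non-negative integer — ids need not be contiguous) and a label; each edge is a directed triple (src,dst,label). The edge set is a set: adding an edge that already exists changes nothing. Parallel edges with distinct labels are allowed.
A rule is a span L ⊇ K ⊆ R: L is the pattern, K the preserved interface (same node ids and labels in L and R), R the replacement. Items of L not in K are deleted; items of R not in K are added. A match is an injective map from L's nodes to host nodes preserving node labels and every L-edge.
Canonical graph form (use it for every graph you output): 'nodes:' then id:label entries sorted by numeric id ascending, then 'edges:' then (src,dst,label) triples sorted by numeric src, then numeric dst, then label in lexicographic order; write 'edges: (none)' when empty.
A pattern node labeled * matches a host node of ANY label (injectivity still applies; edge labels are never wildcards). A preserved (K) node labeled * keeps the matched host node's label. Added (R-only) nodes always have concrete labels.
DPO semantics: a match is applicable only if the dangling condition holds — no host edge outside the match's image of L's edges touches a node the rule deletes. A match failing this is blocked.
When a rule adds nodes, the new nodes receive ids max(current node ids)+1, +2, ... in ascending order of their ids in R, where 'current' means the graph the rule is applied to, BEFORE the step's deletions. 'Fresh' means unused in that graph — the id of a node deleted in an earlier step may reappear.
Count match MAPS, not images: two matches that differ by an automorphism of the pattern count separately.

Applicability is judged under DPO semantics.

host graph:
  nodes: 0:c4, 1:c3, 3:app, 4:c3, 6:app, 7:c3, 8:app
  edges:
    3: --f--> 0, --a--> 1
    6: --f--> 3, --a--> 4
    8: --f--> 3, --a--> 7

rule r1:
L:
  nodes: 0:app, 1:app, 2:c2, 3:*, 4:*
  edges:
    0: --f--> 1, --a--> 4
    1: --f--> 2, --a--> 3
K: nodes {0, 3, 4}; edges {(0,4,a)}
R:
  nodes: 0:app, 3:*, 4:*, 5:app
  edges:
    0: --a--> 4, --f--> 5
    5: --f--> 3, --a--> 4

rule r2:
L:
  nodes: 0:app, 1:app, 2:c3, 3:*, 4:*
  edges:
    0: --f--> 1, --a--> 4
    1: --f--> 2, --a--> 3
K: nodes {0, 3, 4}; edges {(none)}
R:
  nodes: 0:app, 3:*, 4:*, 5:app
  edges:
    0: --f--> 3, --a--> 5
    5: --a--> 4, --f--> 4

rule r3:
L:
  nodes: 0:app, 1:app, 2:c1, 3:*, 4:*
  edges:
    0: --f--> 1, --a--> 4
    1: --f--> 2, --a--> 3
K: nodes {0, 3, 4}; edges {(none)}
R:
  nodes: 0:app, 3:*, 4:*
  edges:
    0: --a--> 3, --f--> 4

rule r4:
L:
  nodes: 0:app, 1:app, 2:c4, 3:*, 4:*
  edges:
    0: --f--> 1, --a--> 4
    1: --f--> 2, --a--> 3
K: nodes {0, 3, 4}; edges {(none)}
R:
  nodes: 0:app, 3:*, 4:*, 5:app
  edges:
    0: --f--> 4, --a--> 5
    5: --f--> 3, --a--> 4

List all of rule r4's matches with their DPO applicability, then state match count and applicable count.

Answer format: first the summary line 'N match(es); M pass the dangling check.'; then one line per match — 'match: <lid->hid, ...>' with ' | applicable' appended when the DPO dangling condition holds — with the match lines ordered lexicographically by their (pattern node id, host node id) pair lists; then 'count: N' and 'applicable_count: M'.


2 match(es); 0 pass the dangling check.
match: 0->6, 1->3, 2->0, 3->1, 4->4
match: 0->8, 1->3, 2->0, 3->1, 4->7
count: 2
applicable_count: 0


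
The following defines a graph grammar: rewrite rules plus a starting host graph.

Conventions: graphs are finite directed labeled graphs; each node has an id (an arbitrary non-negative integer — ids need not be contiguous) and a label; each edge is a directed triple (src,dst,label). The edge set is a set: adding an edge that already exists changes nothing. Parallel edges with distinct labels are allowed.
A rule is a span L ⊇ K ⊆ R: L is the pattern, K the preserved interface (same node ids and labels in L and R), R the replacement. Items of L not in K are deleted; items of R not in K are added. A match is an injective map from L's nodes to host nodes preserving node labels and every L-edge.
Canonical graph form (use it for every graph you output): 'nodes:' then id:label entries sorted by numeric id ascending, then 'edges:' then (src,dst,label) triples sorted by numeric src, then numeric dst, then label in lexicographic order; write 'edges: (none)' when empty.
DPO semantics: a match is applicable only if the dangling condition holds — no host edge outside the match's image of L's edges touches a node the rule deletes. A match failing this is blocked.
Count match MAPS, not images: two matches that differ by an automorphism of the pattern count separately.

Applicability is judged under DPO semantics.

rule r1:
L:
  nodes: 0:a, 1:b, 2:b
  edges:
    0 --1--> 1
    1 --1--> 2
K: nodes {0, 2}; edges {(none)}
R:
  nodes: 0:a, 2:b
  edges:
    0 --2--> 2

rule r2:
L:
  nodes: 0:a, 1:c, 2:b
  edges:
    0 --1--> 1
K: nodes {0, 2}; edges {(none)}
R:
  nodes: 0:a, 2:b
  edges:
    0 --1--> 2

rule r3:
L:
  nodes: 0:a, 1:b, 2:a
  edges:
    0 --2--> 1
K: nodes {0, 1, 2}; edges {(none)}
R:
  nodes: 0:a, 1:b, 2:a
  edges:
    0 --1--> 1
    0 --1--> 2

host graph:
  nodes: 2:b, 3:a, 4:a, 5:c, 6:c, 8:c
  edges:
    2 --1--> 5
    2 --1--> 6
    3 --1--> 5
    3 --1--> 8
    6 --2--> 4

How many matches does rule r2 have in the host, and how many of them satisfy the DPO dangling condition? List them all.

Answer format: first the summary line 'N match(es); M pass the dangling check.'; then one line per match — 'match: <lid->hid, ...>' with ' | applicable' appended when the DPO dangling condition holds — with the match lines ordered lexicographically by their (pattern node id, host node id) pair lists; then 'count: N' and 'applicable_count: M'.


2 match(es); 1 pass the dangling check.
match: 0->3, 1->5, 2->2
match: 0->3, 1->8, 2->2 | applicable
count: 2
applicable_count: 1


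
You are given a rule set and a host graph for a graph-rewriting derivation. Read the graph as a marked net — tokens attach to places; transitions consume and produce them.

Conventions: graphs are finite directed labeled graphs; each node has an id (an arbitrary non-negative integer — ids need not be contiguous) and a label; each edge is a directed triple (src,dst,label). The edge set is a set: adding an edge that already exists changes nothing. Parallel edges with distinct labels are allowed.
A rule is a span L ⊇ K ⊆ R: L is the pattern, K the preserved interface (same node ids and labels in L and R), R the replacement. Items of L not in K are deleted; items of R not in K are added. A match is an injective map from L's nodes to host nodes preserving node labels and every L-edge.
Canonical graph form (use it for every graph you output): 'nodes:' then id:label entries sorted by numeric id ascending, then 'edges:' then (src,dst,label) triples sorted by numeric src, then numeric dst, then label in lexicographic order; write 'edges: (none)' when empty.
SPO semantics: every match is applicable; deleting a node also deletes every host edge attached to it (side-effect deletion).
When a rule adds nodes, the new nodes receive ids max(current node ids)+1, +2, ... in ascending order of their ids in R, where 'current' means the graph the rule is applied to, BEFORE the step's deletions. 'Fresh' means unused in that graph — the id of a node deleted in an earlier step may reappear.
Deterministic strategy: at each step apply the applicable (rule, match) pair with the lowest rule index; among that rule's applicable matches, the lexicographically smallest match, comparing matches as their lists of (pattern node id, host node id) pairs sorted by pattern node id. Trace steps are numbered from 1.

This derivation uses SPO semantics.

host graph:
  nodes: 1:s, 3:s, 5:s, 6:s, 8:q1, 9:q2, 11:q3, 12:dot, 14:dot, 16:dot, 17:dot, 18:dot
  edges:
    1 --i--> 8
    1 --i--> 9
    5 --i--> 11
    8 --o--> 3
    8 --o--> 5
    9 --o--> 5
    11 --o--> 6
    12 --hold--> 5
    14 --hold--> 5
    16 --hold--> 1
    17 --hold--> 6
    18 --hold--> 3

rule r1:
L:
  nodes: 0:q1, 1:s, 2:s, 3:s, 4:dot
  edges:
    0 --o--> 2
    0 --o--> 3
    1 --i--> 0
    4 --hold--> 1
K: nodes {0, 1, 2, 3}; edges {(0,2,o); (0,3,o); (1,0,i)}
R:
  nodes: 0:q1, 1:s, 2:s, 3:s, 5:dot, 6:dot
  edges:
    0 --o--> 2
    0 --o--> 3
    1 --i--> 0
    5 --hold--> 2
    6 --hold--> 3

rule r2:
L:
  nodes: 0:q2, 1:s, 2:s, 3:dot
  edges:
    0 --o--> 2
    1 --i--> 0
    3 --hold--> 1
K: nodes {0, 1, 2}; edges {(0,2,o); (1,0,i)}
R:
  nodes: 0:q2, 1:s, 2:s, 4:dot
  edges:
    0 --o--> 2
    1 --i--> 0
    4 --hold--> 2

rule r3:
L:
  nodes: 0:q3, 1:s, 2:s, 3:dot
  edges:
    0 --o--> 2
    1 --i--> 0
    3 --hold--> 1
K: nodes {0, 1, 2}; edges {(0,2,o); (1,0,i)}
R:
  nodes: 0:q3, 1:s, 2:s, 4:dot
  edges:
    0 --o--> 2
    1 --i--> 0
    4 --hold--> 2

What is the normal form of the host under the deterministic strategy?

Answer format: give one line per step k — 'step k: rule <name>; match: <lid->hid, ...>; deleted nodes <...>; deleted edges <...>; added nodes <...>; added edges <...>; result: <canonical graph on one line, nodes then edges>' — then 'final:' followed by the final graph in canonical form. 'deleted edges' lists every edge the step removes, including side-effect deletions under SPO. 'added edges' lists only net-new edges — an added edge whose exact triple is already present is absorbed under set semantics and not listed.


step 1: rule r1; match: 0->8, 1->1, 2->3, 3->5, 4->16; deleted nodes 16; deleted edges (16,1,hold); added nodes 19, 20; added edges (19,3,hold); (20,5,hold); result: nodes: 1:s, 3:s, 5:s, 6:s, 8:q1, 9:q2, 11:q3, 12:dot, 14:dot, 17:dot, 18:dot, 19:dot, 20:dot edges: (1,8,i); (1,9,i); (5,11,i); (8,3,o); (8,5,o); (9,5,o); (11,6,o); (12,5,hold); (14,5,hold); (17,6,hold); (18,3,hold); (19,3,hold); (20,5,hold)
step 2: rule r3; match: 0->11, 1->5, 2->6, 3->12; deleted nodes 12; deleted edges (12,5,hold); added nodes 21; added edges (21,6,hold); result: nodes: 1:s, 3:s, 5:s, 6:s, 8:q1, 9:q2, 11:q3, 14:dot, 17:dot, 18:dot, 19:dot, 20:dot, 21:dot edges: (1,8,i); (1,9,i); (5,11,i); (8,3,o); (8,5,o); (9,5,o); (11,6,o); (14,5,hold); (17,6,hold); (18,3,hold); (19,3,hold); (20,5,hold); (21,6,hold)
step 3: rule r3; match: 0->11, 1->5, 2->6, 3->14; deleted nodes 14; deleted edges (14,5,hold); added nodes 22; added edges (22,6,hold); result: nodes: 1:s, 3:s, 5:s, 6:s, 8:q1, 9:q2, 11:q3, 17:dot, 18:dot, 19:dot, 20:dot, 21:dot, 22:dot edges: (1,8,i); (1,9,i); (5,11,i); (8,3,o); (8,5,o); (9,5,o); (11,6,o); (17,6,hold); (18,3,hold); (19,3,hold); (20,5,hold); (21,6,hold); (22,6,hold)
step 4: rule r3; match: 0->11, 1->5, 2->6, 3->20; deleted nodes 20; deleted edges (20,5,hold); added nodes 23; added edges (23,6,hold); result: nodes: 1:s, 3:s, 5:s, 6:s, 8:q1, 9:q2, 11:q3, 17:dot, 18:dot, 19:dot, 21:dot, 22:dot, 23:dot edges: (1,8,i); (1,9,i); (5,11,i); (8,3,o); (8,5,o); (9,5,o); (11,6,o); (17,6,hold); (18,3,hold); (19,3,hold); (21,6,hold); (22,6,hold); (23,6,hold)
final:
nodes: 1:s, 3:s, 5:s, 6:s, 8:q1, 9:q2, 11:q3, 17:dot, 18:dot, 19:dot, 21:dot, 22:dot, 23:dot
edges: (1,8,i); (1,9,i); (5,11,i); (8,3,o); (8,5,o); (9,5,o); (11,6,o); (17,6,hold); (18,3,hold); (19,3,hold); (21,6,hold); (22,6,hold); (23,6,hold)


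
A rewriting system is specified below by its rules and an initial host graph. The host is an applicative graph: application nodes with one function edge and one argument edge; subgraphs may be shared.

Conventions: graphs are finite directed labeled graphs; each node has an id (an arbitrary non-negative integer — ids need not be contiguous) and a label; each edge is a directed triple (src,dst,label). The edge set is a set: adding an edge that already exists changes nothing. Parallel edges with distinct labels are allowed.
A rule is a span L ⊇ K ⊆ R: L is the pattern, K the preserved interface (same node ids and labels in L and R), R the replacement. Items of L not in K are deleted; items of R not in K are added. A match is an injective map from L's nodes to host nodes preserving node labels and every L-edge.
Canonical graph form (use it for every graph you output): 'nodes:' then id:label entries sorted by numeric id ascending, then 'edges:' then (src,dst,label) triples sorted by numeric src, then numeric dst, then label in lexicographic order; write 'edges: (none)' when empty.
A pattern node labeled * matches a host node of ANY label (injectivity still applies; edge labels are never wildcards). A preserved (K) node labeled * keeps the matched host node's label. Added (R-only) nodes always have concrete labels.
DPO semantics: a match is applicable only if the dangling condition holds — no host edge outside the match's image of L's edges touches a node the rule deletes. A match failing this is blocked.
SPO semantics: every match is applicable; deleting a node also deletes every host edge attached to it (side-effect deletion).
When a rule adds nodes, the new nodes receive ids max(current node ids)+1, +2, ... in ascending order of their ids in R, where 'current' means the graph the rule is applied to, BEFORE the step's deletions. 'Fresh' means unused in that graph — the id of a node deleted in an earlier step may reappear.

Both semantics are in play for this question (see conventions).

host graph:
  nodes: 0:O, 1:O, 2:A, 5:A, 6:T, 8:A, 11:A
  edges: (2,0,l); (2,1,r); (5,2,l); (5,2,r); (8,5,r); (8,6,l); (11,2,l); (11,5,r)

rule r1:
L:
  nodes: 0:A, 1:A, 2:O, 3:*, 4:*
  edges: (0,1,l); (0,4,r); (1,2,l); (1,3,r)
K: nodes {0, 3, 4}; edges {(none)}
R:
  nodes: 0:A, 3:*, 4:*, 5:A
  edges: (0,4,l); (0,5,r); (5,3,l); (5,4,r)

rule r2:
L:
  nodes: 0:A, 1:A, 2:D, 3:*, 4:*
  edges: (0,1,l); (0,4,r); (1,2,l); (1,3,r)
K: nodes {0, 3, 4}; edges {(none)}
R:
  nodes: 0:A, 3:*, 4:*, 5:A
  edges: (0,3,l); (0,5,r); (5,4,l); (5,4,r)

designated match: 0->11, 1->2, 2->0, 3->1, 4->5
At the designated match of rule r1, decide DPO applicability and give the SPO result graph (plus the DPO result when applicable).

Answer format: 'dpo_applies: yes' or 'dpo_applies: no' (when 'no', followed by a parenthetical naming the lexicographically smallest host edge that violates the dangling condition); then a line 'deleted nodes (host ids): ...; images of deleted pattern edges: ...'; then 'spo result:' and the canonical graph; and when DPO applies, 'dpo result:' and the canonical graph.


dpo_applies: no
(the rule deletes node 2, which keeps host edge (5,2,l) outside the match image — the dangling condition fails, DPO blocks; SPO proceeds and side-deletes such edges)
deleted nodes (host ids): 0, 2; images of deleted pattern edges: (2,0,l); (2,1,r); (11,2,l); (11,5,r)
spo result:
nodes: 1:O, 5:A, 6:T, 8:A, 11:A, 12:A
edges: (8,5,r); (8,6,l); (11,5,l); (11,12,r); (12,1,l); (12,5,r)
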